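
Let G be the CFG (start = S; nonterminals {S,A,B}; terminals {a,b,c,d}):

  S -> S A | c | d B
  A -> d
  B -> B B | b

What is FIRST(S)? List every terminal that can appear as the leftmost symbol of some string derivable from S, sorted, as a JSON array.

FIRST iteration:
round 1:
  A via A→d: +{d}
  B via B→b: +{b}
  S via S→c: +{c}
  S via S→d B: +{d}
  FIRST(S)={c,d}  FIRST(A)={d}  FIRST(B)={b}
round 2: — fixpoint
  FIRST(S)={c,d}  FIRST(A)={d}  FIRST(B)={b}

FIRST(S) = ["c", "d"]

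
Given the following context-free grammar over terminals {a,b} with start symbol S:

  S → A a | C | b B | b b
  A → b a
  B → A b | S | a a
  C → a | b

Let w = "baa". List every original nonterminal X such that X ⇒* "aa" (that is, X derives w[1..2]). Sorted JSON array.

Convert to CNF:
  S -> A T1 | T0 B | T0 T0 | a | b
  A -> T0 T1
  B -> A T0 | A T1 | T0 B | T0 T0 | T1 T1 | a | b
  C -> a | b
  T0 -> b
  T1 -> a

CYK fill, restricted to cells inside w[1..2]:
  T[1,1] 'a' = {B,C,S,T1}  orig:{B,C,S}
  T[2,2] 'a' = {B,C,S,T1}  orig:{B,C,S}
  T[1,2] 'aa' = {B}

Original NTs in T[1,2] deriving "aa": ["B"]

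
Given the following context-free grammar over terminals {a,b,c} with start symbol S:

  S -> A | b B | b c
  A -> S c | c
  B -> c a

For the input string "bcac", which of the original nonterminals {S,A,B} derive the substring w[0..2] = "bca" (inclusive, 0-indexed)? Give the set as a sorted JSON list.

CNF form of G:
  S -> S T0 | T2 B | T2 T0 | c
  A -> S T0 | c
  B -> T0 T1
  T0 -> c
  T1 -> a
  T2 -> b

CYK fill (cells [i..j] with 0 ≤ i ≤ j ≤ 2 only):
  [0..0]={T2}  "b"  orig:{}
  [1..1]={A,S,T0}  "c"  orig:{A,S}
  [2..2]={T1}  "a"  orig:{}
  [0..1]={S}  "bc"
  [1..2]={B}  "ca"
  [0..2]={S}  "bca"

Original NTs in T[0,2] deriving "bca": ["S"]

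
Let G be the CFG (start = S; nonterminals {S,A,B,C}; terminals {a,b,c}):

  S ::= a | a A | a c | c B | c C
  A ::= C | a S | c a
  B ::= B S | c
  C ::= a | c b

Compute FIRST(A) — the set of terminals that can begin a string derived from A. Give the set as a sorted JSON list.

FIRST iteration:
pass 1:
  A via A→a S: +{a}
  A via A→c a: +{c}
  B via B→c: +{c}
  C via C→a: +{a}
  C via C→c b: +{c}
  S via S→a: +{a}
  S via S→c B: +{c}
  S: {a,c}  A: {a,c}  B: {c}  C: {a,c}
pass 2: (no change)
  S: {a,c}  A: {a,c}  B: {c}  C: {a,c}

FIRST(A) = ["a", "c"]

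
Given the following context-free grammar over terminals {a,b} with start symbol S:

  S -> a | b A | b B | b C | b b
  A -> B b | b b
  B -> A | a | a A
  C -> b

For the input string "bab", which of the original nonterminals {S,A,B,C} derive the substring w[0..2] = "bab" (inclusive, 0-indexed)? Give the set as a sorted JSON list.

CNF form of G:
  S -> T0 A | T0 B | T0 C | T0 T0 | a
  A -> B T0 | T0 T0
  B -> B T0 | T0 T0 | T1 A | a
  C -> b
  T0 -> b
  T1 -> a

CYK fill (cells [i..j] with 0 ≤ i ≤ j ≤ 2 only):
  cell(0,0) b: {C,T0}  orig:{C}
  cell(1,1) a: {B,S,T1}  orig:{B,S}
  cell(2,2) b: {C,T0}  orig:{C}
  cell(0,1) ba: {S}
  cell(1,2) ab: {A,B}
  cell(0,2) bab: {S}

Original NTs in T[0,2] deriving "bab": ["S"]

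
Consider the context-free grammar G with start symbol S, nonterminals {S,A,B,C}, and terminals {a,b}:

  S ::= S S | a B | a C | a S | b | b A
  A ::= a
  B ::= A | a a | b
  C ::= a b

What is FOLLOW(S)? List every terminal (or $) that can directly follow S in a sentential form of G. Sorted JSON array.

Compute FIRST by fixpoint:
pass 1:
  A via A→a: +{a}
  B via B→A: +{a}
  B via B→b: +{b}
  C via C→a b: +{a}
  S via S→a B: +{a}
  S via S→b: +{b}
  FIRST(S)={a,b}  FIRST(A)={a}  FIRST(B)={a,b}  FIRST(C)={a}
pass 2: done
  FIRST(S)={a,b}  FIRST(A)={a}  FIRST(B)={a,b}  FIRST(C)={a}

FOLLOW iteration:
seed FOLLOW(S) with $
[1]
  S→S S: FOLLOW(S) ⊇ FIRST(S) = {a,b}; new: +{a,b}
  S→a B: FOLLOW(B) ⊇ FOLLOW(S) ⊇ {$,a,b}; new: +{$,a,b}
  S→a C: FOLLOW(C) ⊇ FOLLOW(S) ⊇ {$,a,b}; new: +{$,a,b}
  S→b A: FOLLOW(A) ⊇ FOLLOW(S) ⊇ {$,a,b}; new: +{$,a,b}
  FOLLOW(S)={$,a,b}  FOLLOW(A)={$,a,b}  FOLLOW(B)={$,a,b}  FOLLOW(C)={$,a,b}
[2] (no change)
  FOLLOW(S)={$,a,b}  FOLLOW(A)={$,a,b}  FOLLOW(B)={$,a,b}  FOLLOW(C)={$,a,b}

FOLLOW(S) = ["$", "a", "b"]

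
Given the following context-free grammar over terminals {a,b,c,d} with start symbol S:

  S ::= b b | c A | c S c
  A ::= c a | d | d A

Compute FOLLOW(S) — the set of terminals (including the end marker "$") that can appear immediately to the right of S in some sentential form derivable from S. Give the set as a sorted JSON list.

Compute FIRST by fixpoint:
[1]
  A via A→c a: +{c}
  A via A→d: +{d}
  S via S→b b: +{b}
  S via S→c A: +{c}
  FIRST[S]={b,c}  FIRST[A]={c,d}
[2] — fixpoint
  FIRST[S]={b,c}  FIRST[A]={c,d}

FOLLOW sets:
seed FOLLOW(S) with $
iter 1:
  S→c A: FOLLOW(A) ⊇ FOLLOW(S) ⊇ {$}; new: +{$}
  S→c S c: FOLLOW(S) ⊇ FIRST(c) = {c}; new: +{c}
  FOLLOW(S)={$,c}  FOLLOW(A)={$}
iter 2:
  S→c A: FOLLOW(A) ⊇ FOLLOW(S) ⊇ {$,c}; new: +{c}
  FOLLOW(S)={$,c}  FOLLOW(A)={$,c}
iter 3: (stable)
  FOLLOW(S)={$,c}  FOLLOW(A)={$,c}

FOLLOW(S) = ["$", "c"]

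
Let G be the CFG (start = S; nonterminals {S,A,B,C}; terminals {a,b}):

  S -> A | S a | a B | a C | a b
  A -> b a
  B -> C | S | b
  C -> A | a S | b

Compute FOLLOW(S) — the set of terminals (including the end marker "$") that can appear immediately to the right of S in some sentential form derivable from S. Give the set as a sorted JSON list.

Compute FIRST by fixpoint:
round 1:
  A via A→b a: +{b}
  B via B→b: +{b}
  C via C→A: +{b}
  C via C→a S: +{a}
  S via S→A: +{b}
  S via S→a B: +{a}
  FIRST(S)={a,b}  FIRST(A)={b}  FIRST(B)={b}  FIRST(C)={a,b}
round 2:
  B via B→C: +{a}
  FIRST(S)={a,b}  FIRST(A)={b}  FIRST(B)={a,b}  FIRST(C)={a,b}
round 3: (stable)
  FIRST(S)={a,b}  FIRST(A)={b}  FIRST(B)={a,b}  FIRST(C)={a,b}

Compute FOLLOW by fixpoint:
FOLLOW(S) := {$}
pass 1:
  S→A: FOLLOW(A) ⊇ FOLLOW(S) ⊇ {$}; new: +{$}
  S→S a: FOLLOW(S) ⊇ FIRST(a) = {a}; new: +{a}
  S→a B: FOLLOW(B) ⊇ FOLLOW(S) ⊇ {$,a}; new: +{$,a}
  S→a C: FOLLOW(C) ⊇ FOLLOW(S) ⊇ {$,a}; new: +{$,a}
  S: {$,a}  A: {$}  B: {$,a}  C: {$,a}
pass 2:
  C→A: FOLLOW(A) ⊇ FOLLOW(C) ⊇ {$,a}; new: +{a}
  S: {$,a}  A: {$,a}  B: {$,a}  C: {$,a}
pass 3: (no change)
  S: {$,a}  A: {$,a}  B: {$,a}  C: {$,a}

FOLLOW(S) = ["$", "a"]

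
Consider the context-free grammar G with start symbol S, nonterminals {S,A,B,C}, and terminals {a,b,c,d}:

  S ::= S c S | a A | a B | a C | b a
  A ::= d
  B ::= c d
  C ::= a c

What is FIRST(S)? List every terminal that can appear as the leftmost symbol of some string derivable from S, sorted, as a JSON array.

FIRST sets, iterate to fixpoint:
round 1:
  A via A→d: +{d}
  B via B→c d: +{c}
  C via C→a c: +{a}
  S via S→a A: +{a}
  S via S→b a: +{b}
  FIRST[S]={a,b}  FIRST[A]={d}  FIRST[B]={c}  FIRST[C]={a}
round 2: (no change)
  FIRST[S]={a,b}  FIRST[A]={d}  FIRST[B]={c}  FIRST[C]={a}

FIRST(S) = ["a", "b"]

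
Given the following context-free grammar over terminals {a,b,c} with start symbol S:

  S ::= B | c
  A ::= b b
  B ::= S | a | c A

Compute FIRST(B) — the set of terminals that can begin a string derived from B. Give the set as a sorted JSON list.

Compute FIRST by fixpoint:
[1]
  A via A→b b: +{b}
  B via B→a: +{a}
  B via B→c A: +{c}
  S via S→B: +{a,c}
  S: {a,c}  A: {b}  B: {a,c}
[2] (stable)
  S: {a,c}  A: {b}  B: {a,c}

FIRST(B) = ["a", "c"]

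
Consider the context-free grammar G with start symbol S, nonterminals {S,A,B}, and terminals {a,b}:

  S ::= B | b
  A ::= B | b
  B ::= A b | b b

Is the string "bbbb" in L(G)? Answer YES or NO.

Convert to CNF:
  S -> A T0 | T0 T0 | b
  A -> A T0 | T0 T0 | b
  B -> A T0 | T0 T0
  T0 -> b

CYK fill:
  T[0,0] 'b' = {A,S,T0}  orig:{A,S}
  T[1,1] 'b' = {A,S,T0}  orig:{A,S}
  T[2,2] 'b' = {A,S,T0}  orig:{A,S}
  T[3,3] 'b' = {A,S,T0}  orig:{A,S}
  T[0,1] 'bb' = {A,B,S}
  T[1,2] 'bb' = {A,B,S}
  T[2,3] 'bb' = {A,B,S}
  T[0,2] 'bbb' = {A,B,S}
  T[1,3] 'bbb' = {A,B,S}
  T[0,3] 'bbbb' = {A,B,S}

S ∈ T[0,3] ⇒ YES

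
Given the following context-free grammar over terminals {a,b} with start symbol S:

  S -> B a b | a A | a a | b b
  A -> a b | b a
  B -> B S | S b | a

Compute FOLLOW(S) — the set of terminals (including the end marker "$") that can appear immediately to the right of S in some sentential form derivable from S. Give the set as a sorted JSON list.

Compute FIRST by fixpoint:
pass 1:
  A via A→a b: +{a}
  A via A→b a: +{b}
  B via B→a: +{a}
  S via S→B a b: +{a}
  S via S→b b: +{b}
  FIRST[S]={a,b}  FIRST[A]={a,b}  FIRST[B]={a}
pass 2:
  B via B→S b: +{b}
  FIRST[S]={a,b}  FIRST[A]={a,b}  FIRST[B]={a,b}
pass 3: (no change)
  FIRST[S]={a,b}  FIRST[A]={a,b}  FIRST[B]={a,b}

FOLLOW sets:
initialize: $ ∈ FOLLOW(S)
[1]
  B→B S: FOLLOW(B) ⊇ FIRST(S) = {a,b}; new: +{a,b}
  B→B S: FOLLOW(S) ⊇ FOLLOW(B) ⊇ {a,b}; new: +{a,b}
  S→a A: FOLLOW(A) ⊇ FOLLOW(S) ⊇ {$,a,b}; new: +{$,a,b}
  S: {$,a,b}  A: {$,a,b}  B: {a,b}
[2] (stable)
  S: {$,a,b}  A: {$,a,b}  B: {a,b}

FOLLOW(S) = ["$", "a", "b"]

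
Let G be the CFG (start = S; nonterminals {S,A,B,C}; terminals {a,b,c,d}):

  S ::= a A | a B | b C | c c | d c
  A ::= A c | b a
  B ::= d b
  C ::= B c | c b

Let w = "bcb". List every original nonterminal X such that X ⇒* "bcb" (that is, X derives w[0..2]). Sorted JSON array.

CNF form of G:
  S -> T0 T0 | T1 C | T2 A | T2 B | T3 T0
  A -> A T0 | T1 T2
  B -> T3 T1
  C -> B T0 | T0 T1
  T0 -> c
  T1 -> b
  T2 -> a
  T3 -> d

Fill CYK table bottom-up (cells [i..j] with 0 ≤ i ≤ j ≤ 2 only):
  T[0,0] 'b' = {T1}  orig:{}
  T[1,1] 'c' = {T0}  orig:{}
  T[2,2] 'b' = {T1}  orig:{}
  T[0,1] 'bc' = ∅
  T[1,2] 'cb' = {C}
  T[0,2] 'bcb' = {S}

Original NTs in T[0,2] deriving "bcb": ["S"]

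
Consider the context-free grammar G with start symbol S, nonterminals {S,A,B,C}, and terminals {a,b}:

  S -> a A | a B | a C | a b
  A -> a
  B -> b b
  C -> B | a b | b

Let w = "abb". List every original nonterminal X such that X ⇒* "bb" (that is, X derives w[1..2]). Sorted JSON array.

CNF form of G:
  S -> T1 A | T1 B | T1 C | T1 T0
  A -> a
  B -> T0 T0
  C -> T0 T0 | T1 T0 | b
  T0 -> b
  T1 -> a

CYK table (by increasing span) — only the sub-triangle for w[1..2]:
  [1..1]={C,T0}  "b"  orig:{C}
  [2..2]={C,T0}  "b"  orig:{C}
  [1..2]={B,C}  "bb"

Original NTs in T[1,2] deriving "bb": ["B", "C"]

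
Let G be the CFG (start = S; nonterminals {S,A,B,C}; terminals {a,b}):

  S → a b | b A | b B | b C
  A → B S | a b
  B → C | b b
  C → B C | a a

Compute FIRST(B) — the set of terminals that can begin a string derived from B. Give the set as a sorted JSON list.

FIRST sets, iterate to fixpoint:
pass 1:
  A via A→a b: +{a}
  B via B→b b: +{b}
  C via C→B C: +{b}
  C via C→a a: +{a}
  S via S→a b: +{a}
  S via S→b A: +{b}
  S: {a,b}  A: {a}  B: {b}  C: {a,b}
pass 2:
  A via A→B S: +{b}
  B via B→C: +{a}
  S: {a,b}  A: {a,b}  B: {a,b}  C: {a,b}
pass 3: done
  S: {a,b}  A: {a,b}  B: {a,b}  C: {a,b}

FIRST(B) = ["a", "b"]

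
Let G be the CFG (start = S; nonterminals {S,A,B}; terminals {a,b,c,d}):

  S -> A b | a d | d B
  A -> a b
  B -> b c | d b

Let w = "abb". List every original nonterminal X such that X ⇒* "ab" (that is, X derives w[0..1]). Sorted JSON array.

CNF form of G:
  S -> A T1 | T0 T3 | T3 B
  A -> T0 T1
  B -> T1 T2 | T3 T1
  T0 -> a
  T1 -> b
  T2 -> c
  T3 -> d

CYK fill, restricted to cells inside w[0..1]:
  cell(0,0) a: {T0}  orig:{}
  cell(1,1) b: {T1}  orig:{}
  cell(0,1) ab: {A}

Original NTs in T[0,1] deriving "ab": ["A"]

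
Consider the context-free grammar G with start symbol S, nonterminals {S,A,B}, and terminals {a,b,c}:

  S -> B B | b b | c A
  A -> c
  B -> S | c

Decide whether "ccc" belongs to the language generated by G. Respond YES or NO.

CNF form of G:
  S -> B B | T0 T0 | T1 A
  A -> c
  B -> B B | T0 T0 | T1 A | c
  T0 -> b
  T1 -> c

CYK fill:
  [0..0]={A,B,T1}  "c"  orig:{A,B}
  [1..1]={A,B,T1}  "c"  orig:{A,B}
  [2..2]={A,B,T1}  "c"  orig:{A,B}
  [0..1]={B,S}  "cc"
  [1..2]={B,S}  "cc"
  [0..2]={B,S}  "ccc"

S ∈ T[0,2] ⇒ YES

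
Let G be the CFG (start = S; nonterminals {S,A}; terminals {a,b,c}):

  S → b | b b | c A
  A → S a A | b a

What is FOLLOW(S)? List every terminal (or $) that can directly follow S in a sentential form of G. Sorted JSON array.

Compute FIRST by fixpoint:
[1]
  A via A→b a: +{b}
  S via S→b: +{b}
  S via S→c A: +{c}
  S: {b,c}  A: {b}
[2]
  A via A→S a A: +{c}
  S: {b,c}  A: {b,c}
[3] (stable)
  S: {b,c}  A: {b,c}

Compute FOLLOW by fixpoint:
FOLLOW(S) := {$}
iter 1:
  A→S a A: FOLLOW(S) ⊇ FIRST(a) = {a}; new: +{a}
  S→c A: FOLLOW(A) ⊇ FOLLOW(S) ⊇ {$,a}; new: +{$,a}
  FOLLOW[S]={$,a}  FOLLOW[A]={$,a}
iter 2: (no change)
  FOLLOW[S]={$,a}  FOLLOW[A]={$,a}

FOLLOW(S) = ["$", "a"]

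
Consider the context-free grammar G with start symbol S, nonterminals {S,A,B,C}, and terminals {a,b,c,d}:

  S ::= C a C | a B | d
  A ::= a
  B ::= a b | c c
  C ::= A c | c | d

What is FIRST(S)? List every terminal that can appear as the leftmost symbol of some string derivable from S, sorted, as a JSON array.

Compute FIRST by fixpoint:
pass 1:
  A via A→a: +{a}
  B via B→a b: +{a}
  B via B→c c: +{c}
  C via C→A c: +{a}
  C via C→c: +{c}
  C via C→d: +{d}
  S via S→C a C: +{a,c,d}
  S: {a,c,d}  A: {a}  B: {a,c}  C: {a,c,d}
pass 2: (no change)
  S: {a,c,d}  A: {a}  B: {a,c}  C: {a,c,d}

FIRST(S) = ["a", "c", "d"]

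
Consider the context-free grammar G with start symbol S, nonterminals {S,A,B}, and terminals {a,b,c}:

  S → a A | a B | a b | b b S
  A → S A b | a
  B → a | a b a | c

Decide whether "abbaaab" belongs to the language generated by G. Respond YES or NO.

Convert to CNF:
  S -> T0 X4 | T1 A | T1 B | T1 T0
  A -> S X2 | a
  B -> T1 X3 | a | c
  T0 -> b
  T1 -> a
  X2 -> A T0
  X3 -> T0 T1
  X4 -> T0 S

CYK fill:
  [0..0]={A,B,T1}  "a"  orig:{A,B}
  [1..1]={T0}  "b"  orig:{}
  [2..2]={T0}  "b"  orig:{}
  [3..3]={A,B,T1}  "a"  orig:{A,B}
  [4..4]={A,B,T1}  "a"  orig:{A,B}
  [5..5]={A,B,T1}  "a"  orig:{A,B}
  [6..6]={T0}  "b"  orig:{}
  [0..1]={S,X2}  "ab"  orig:{S}
  [1..2]=∅  "bb"
  [2..3]={X3}  "ba"  orig:{}
  [3..4]={S}  "aa"
  [4..5]={S}  "aa"
  [5..6]={S,X2}  "ab"  orig:{S}
  [0..2]=∅  "abb"
  [1..3]=∅  "bba"
  [2..4]={X4}  "baa"  orig:{}
  [3..5]=∅  "aaa"
  [4..6]=∅  "aab"
  [0..3]=∅  "abba"
  [1..4]={S}  "bbaa"
  [2..5]=∅  "baaa"
  [3..6]={A}  "aaab"
  [0..4]=∅  "abbaa"
  [1..5]=∅  "bbaaa"
  [2..6]=∅  "baaab"
  [0..5]=∅  "abbaaa"
  [1..6]={A}  "bbaaab"
  [0..6]={S}  "abbaaab"

S ∈ T[0,6] ⇒ YES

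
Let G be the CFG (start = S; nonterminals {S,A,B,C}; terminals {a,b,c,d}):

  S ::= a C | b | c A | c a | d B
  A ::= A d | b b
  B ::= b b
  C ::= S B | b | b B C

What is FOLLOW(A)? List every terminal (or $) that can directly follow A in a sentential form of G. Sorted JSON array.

FIRST sets, iterate to fixpoint:
round 1:
  A via A→b b: +{b}
  B via B→b b: +{b}
  C via C→b: +{b}
  S via S→a C: +{a}
  S via S→b: +{b}
  S via S→c A: +{c}
  S via S→d B: +{d}
  S: {a,b,c,d}  A: {b}  B: {b}  C: {b}
round 2:
  C via C→S B: +{a,c,d}
  S: {a,b,c,d}  A: {b}  B: {b}  C: {a,b,c,d}
round 3: done
  S: {a,b,c,d}  A: {b}  B: {b}  C: {a,b,c,d}

FOLLOW iteration:
FOLLOW(S) := {$}
round 1:
  A→A d: FOLLOW(A) ⊇ FIRST(d) = {d}; new: +{d}
  C→S B: FOLLOW(S) ⊇ FIRST(B) = {b}; new: +{b}
  C→b B C: FOLLOW(B) ⊇ FIRST(C) = {a,b,c,d}; new: +{a,b,c,d}
  S→a C: FOLLOW(C) ⊇ FOLLOW(S) ⊇ {$,b}; new: +{$,b}
  S→c A: FOLLOW(A) ⊇ FOLLOW(S) ⊇ {$,b}; new: +{$,b}
  S→d B: FOLLOW(B) ⊇ FOLLOW(S) ⊇ {$,b}; new: +{$}
  FOLLOW[S]={$,b}  FOLLOW[A]={$,b,d}  FOLLOW[B]={$,a,b,c,d}  FOLLOW[C]={$,b}
round 2: (stable)
  FOLLOW[S]={$,b}  FOLLOW[A]={$,b,d}  FOLLOW[B]={$,a,b,c,d}  FOLLOW[C]={$,b}

FOLLOW(A) = ["$", "b", "d"]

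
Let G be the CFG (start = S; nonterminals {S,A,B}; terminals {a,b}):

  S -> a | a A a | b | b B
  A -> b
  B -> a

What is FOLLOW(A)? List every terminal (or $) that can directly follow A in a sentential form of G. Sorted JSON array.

Compute FIRST by fixpoint:
round 1:
  A via A→b: +{b}
  B via B→a: +{a}
  S via S→a: +{a}
  S via S→b: +{b}
  S: {a,b}  A: {b}  B: {a}
round 2: (no change)
  S: {a,b}  A: {b}  B: {a}

Compute FOLLOW by fixpoint:
seed FOLLOW(S) with $
pass 1:
  S→a A a: FOLLOW(A) ⊇ FIRST(a) = {a}; new: +{a}
  S→b B: FOLLOW(B) ⊇ FOLLOW(S) ⊇ {$}; new: +{$}
  FOLLOW(S)={$}  FOLLOW(A)={a}  FOLLOW(B)={$}
pass 2: done
  FOLLOW(S)={$}  FOLLOW(A)={a}  FOLLOW(B)={$}

FOLLOW(A) = ["a"]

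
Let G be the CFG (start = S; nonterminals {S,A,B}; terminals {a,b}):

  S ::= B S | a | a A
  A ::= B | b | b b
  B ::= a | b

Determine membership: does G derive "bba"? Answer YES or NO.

Convert to CNF:
  S -> B S | T1 A | a
  A -> T0 T0 | a | b
  B -> a | b
  T0 -> b
  T1 -> a

Fill CYK table bottom-up:
  [0..0]={A,B,T0}  "b"  orig:{A,B}
  [1..1]={A,B,T0}  "b"  orig:{A,B}
  [2..2]={A,B,S,T1}  "a"  orig:{A,B,S}
  [0..1]={A}  "bb"
  [1..2]={S}  "ba"
  [0..2]={S}  "bba"

S ∈ T[0,2] ⇒ YES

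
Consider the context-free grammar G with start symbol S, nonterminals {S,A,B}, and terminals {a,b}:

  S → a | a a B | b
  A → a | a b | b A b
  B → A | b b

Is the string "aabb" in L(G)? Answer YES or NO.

CNF form of G:
  S -> T0 X4 | a | b
  A -> T0 T1 | T1 X2 | a
  B -> T0 T1 | T1 T1 | T1 X3 | a
  T0 -> a
  T1 -> b
  X2 -> A T1
  X3 -> A T1
  X4 -> T0 B

Fill CYK table bottom-up:
  cell(0,0) a: {A,B,S,T0}  orig:{A,B,S}
  cell(1,1) a: {A,B,S,T0}  orig:{A,B,S}
  cell(2,2) b: {S,T1}  orig:{S}
  cell(3,3) b: {S,T1}  orig:{S}
  cell(0,1) aa: {X4}  orig:{}
  cell(1,2) ab: {A,B,X2,X3}  orig:{A,B}
  cell(2,3) bb: {B}
  cell(0,2) aab: {X4}  orig:{}
  cell(1,3) abb: {X2,X3,X4}  orig:{}
  cell(0,3) aabb: {S}

S ∈ T[0,3] ⇒ YES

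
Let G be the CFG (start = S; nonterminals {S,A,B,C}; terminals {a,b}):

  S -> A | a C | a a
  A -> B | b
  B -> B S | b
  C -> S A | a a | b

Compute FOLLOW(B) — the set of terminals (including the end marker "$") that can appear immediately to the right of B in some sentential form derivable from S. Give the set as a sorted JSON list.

FIRST sets, iterate to fixpoint:
round 1:
  A via A→b: +{b}
  B via B→b: +{b}
  C via C→a a: +{a}
  C via C→b: +{b}
  S via S→A: +{b}
  S via S→a C: +{a}
  FIRST(S)={a,b}  FIRST(A)={b}  FIRST(B)={b}  FIRST(C)={a,b}
round 2: (no change)
  FIRST(S)={a,b}  FIRST(A)={b}  FIRST(B)={b}  FIRST(C)={a,b}

FOLLOW iteration:
seed FOLLOW(S) with $
iter 1:
  B→B S: FOLLOW(B) ⊇ FIRST(S) = {a,b}; new: +{a,b}
  B→B S: FOLLOW(S) ⊇ FOLLOW(B) ⊇ {a,b}; new: +{a,b}
  S→A: FOLLOW(A) ⊇ FOLLOW(S) ⊇ {$,a,b}; new: +{$,a,b}
  S→a C: FOLLOW(C) ⊇ FOLLOW(S) ⊇ {$,a,b}; new: +{$,a,b}
  S: {$,a,b}  A: {$,a,b}  B: {a,b}  C: {$,a,b}
iter 2:
  A→B: FOLLOW(B) ⊇ FOLLOW(A) ⊇ {$,a,b}; new: +{$}
  S: {$,a,b}  A: {$,a,b}  B: {$,a,b}  C: {$,a,b}
iter 3: done
  S: {$,a,b}  A: {$,a,b}  B: {$,a,b}  C: {$,a,b}

FOLLOW(B) = ["$", "a", "b"]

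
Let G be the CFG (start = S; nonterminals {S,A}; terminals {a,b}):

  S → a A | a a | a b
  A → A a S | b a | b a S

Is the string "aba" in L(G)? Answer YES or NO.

Convert to CNF:
  S -> T0 A | T0 T0 | T0 T1
  A -> A X2 | T1 T0 | T1 X3
  T0 -> a
  T1 -> b
  X2 -> T0 S
  X3 -> T0 S

CYK table (by increasing span):
  T[0,0] 'a' = {T0}  orig:{}
  T[1,1] 'b' = {T1}  orig:{}
  T[2,2] 'a' = {T0}  orig:{}
  T[0,1] 'ab' = {S}
  T[1,2] 'ba' = {A}
  T[0,2] 'aba' = {S}

S ∈ T[0,2] ⇒ YES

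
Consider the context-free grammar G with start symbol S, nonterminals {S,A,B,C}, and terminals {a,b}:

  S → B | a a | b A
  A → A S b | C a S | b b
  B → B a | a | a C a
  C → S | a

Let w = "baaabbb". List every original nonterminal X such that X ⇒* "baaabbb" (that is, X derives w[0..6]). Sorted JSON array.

Convert to CNF:
  S -> B T1 | T0 A | T1 T1 | T1 X6 | a
  A -> A X2 | C X3 | T0 T0
  B -> B T1 | T1 X4 | a
  C -> B T1 | T0 A | T1 T1 | T1 X5 | a
  T0 -> b
  T1 -> a
  X2 -> S T0
  X3 -> T1 S
  X4 -> C T1
  X5 -> C T1
  X6 -> C T1

Fill CYK table bottom-up (cells [i..j] with 0 ≤ i ≤ j ≤ 6 only):
  [0..0]={T0}  "b"  orig:{}
  [1..1]={B,C,S,T1}  "a"  orig:{B,C,S}
  [2..2]={B,C,S,T1}  "a"  orig:{B,C,S}
  [3..3]={B,C,S,T1}  "a"  orig:{B,C,S}
  [4..4]={T0}  "b"  orig:{}
  [5..5]={T0}  "b"  orig:{}
  [6..6]={T0}  "b"  orig:{}
  [0..1]=∅  "ba"
  [1..2]={B,C,S,X3,X4,X5,X6}  "aa"  orig:{B,C,S}
  [2..3]={B,C,S,X3,X4,X5,X6}  "aa"  orig:{B,C,S}
  [3..4]={X2}  "ab"  orig:{}
  [4..5]={A}  "bb"
  [5..6]={A}  "bb"
  [0..2]=∅  "baa"
  [1..3]={A,B,C,S,X3,X4,X5,X6}  "aaa"  orig:{A,B,C,S}
  [2..4]={X2}  "aab"  orig:{}
  [3..5]=∅  "abb"
  [4..6]={C,S}  "bbb"
  [0..3]={C,S}  "baaa"
  [1..4]={X2}  "aaab"  orig:{}
  [2..5]=∅  "aabb"
  [3..6]={X3}  "abbb"  orig:{}
  [0..4]={X2}  "baaab"  orig:{}
  [1..5]=∅  "aaabb"
  [2..6]={A}  "aabbb"
  [0..5]=∅  "baaabb"
  [1..6]={A}  "aaabbb"
  [0..6]={C,S}  "baaabbb"

Original NTs in T[0,6] deriving "baaabbb": ["C", "S"]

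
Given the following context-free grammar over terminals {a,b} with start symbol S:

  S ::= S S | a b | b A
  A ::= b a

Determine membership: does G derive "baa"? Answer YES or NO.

CNF form of G:
  S -> S S | T0 A | T1 T0
  A -> T0 T1
  T0 -> b
  T1 -> a

CYK table (by increasing span):
  cell(0,0) b: {T0}  orig:{}
  cell(1,1) a: {T1}  orig:{}
  cell(2,2) a: {T1}  orig:{}
  cell(0,1) ba: {A}
  cell(1,2) aa: ∅
  cell(0,2) baa: ∅

S ∉ T[0,2] ⇒ NO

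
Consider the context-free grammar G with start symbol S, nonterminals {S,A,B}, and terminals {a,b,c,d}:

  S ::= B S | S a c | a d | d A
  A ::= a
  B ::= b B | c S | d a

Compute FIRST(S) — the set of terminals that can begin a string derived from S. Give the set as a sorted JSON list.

FIRST sets, iterate to fixpoint:
[1]
  A via A→a: +{a}
  B via B→b B: +{b}
  B via B→c S: +{c}
  B via B→d a: +{d}
  S via S→B S: +{b,c,d}
  S via S→a d: +{a}
  S: {a,b,c,d}  A: {a}  B: {b,c,d}
[2] (no change)
  S: {a,b,c,d}  A: {a}  B: {b,c,d}

FIRST(S) = ["a", "b", "c", "d"]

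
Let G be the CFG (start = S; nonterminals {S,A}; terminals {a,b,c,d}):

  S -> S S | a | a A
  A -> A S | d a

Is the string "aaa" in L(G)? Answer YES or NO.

Convert to CNF:
  S -> S S | T1 A | a
  A -> A S | T0 T1
  T0 -> d
  T1 -> a

CYK fill:
  cell(0,0) a: {S,T1}  orig:{S}
  cell(1,1) a: {S,T1}  orig:{S}
  cell(2,2) a: {S,T1}  orig:{S}
  cell(0,1) aa: {S}
  cell(1,2) aa: {S}
  cell(0,2) aaa: {S}

S ∈ T[0,2] ⇒ YES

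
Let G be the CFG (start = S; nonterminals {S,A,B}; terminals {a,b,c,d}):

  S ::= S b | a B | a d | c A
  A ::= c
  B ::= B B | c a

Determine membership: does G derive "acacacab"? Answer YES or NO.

Convert to CNF:
  S -> S T2 | T0 A | T1 B | T1 T3
  A -> c
  B -> B B | T0 T1
  T0 -> c
  T1 -> a
  T2 -> b
  T3 -> d

CYK fill:
  cell(0,0) a: {T1}  orig:{}
  cell(1,1) c: {A,T0}  orig:{A}
  cell(2,2) a: {T1}  orig:{}
  cell(3,3) c: {A,T0}  orig:{A}
  cell(4,4) a: {T1}  orig:{}
  cell(5,5) c: {A,T0}  orig:{A}
  cell(6,6) a: {T1}  orig:{}
  cell(7,7) b: {T2}  orig:{}
  cell(0,1) ac: ∅
  cell(1,2) ca: {B}
  cell(2,3) ac: ∅
  cell(3,4) ca: {B}
  cell(4,5) ac: ∅
  cell(5,6) ca: {B}
  cell(6,7) ab: ∅
  cell(0,2) aca: {S}
  cell(1,3) cac: ∅
  cell(2,4) aca: {S}
  cell(3,5) cac: ∅
  cell(4,6) aca: {S}
  cell(5,7) cab: ∅
  cell(0,3) acac: ∅
  cell(1,4) caca: {B}
  cell(2,5) acac: ∅
  cell(3,6) caca: {B}
  cell(4,7) acab: {S}
  cell(0,4) acaca: {S}
  cell(1,5) cacac: ∅
  cell(2,6) acaca: {S}
  cell(3,7) cacab: ∅
  cell(0,5) acacac: ∅
  cell(1,6) cacaca: {B}
  cell(2,7) acacab: {S}
  cell(0,6) acacaca: {S}
  cell(1,7) cacacab: ∅
  cell(0,7) acacacab: {S}

S ∈ T[0,7] ⇒ YES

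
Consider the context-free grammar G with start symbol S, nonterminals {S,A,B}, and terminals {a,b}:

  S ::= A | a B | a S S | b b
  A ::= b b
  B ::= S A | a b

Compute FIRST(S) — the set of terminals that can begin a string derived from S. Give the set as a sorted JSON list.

FIRST sets, iterate to fixpoint:
pass 1:
  A via A→b b: +{b}
  B via B→a b: +{a}
  S via S→A: +{b}
  S via S→a B: +{a}
  FIRST(S)={a,b}  FIRST(A)={b}  FIRST(B)={a}
pass 2:
  B via B→S A: +{b}
  FIRST(S)={a,b}  FIRST(A)={b}  FIRST(B)={a,b}
pass 3: — fixpoint
  FIRST(S)={a,b}  FIRST(A)={b}  FIRST(B)={a,b}

FIRST(S) = ["a", "b"]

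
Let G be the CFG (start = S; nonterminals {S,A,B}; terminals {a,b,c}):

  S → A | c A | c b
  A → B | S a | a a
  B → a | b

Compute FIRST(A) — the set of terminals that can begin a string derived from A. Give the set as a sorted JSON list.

FIRST iteration:
[1]
  A via A→a a: +{a}
  B via B→a: +{a}
  B via B→b: +{b}
  S via S→A: +{a}
  S via S→c A: +{c}
  FIRST[S]={a,c}  FIRST[A]={a}  FIRST[B]={a,b}
[2]
  A via A→B: +{b}
  A via A→S a: +{c}
  S via S→A: +{b}
  FIRST[S]={a,b,c}  FIRST[A]={a,b,c}  FIRST[B]={a,b}
[3] (no change)
  FIRST[S]={a,b,c}  FIRST[A]={a,b,c}  FIRST[B]={a,b}

FIRST(A) = ["a", "b", "c"]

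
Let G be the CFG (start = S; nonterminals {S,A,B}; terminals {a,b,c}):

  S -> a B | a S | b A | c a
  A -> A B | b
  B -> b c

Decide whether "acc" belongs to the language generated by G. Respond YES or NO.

CNF form of G:
  S -> T0 A | T1 T2 | T2 B | T2 S
  A -> A B | b
  B -> T0 T1
  T0 -> b
  T1 -> c
  T2 -> a

Fill CYK table bottom-up:
  T[0,0] 'a' = {T2}  orig:{}
  T[1,1] 'c' = {T1}  orig:{}
  T[2,2] 'c' = {T1}  orig:{}
  T[0,1] 'ac' = ∅
  T[1,2] 'cc' = ∅
  T[0,2] 'acc' = ∅

S ∉ T[0,2] ⇒ NO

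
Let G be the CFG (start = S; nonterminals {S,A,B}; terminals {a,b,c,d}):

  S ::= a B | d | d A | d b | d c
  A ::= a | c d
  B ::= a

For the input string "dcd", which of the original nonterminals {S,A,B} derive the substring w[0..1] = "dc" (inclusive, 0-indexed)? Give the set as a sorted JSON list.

CNF form of G:
  S -> T1 A | T1 T0 | T1 T3 | T2 B | d
  A -> T0 T1 | a
  B -> a
  T0 -> c
  T1 -> d
  T2 -> a
  T3 -> b

CYK fill, restricted to cells inside w[0..1]:
  [0..0]={S,T1}  "d"  orig:{S}
  [1..1]={T0}  "c"  orig:{}
  [0..1]={S}  "dc"

Original NTs in T[0,1] deriving "dc": ["S"]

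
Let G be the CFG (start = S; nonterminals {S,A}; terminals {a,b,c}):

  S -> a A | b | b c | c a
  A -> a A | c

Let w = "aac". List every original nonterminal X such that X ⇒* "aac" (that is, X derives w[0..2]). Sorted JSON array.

Convert to CNF:
  S -> T0 A | T1 T2 | T2 T0 | b
  A -> T0 A | c
  T0 -> a
  T1 -> b
  T2 -> c

CYK fill (cells [i..j] with 0 ≤ i ≤ j ≤ 2 only):
  T[0,0] 'a' = {T0}  orig:{}
  T[1,1] 'a' = {T0}  orig:{}
  T[2,2] 'c' = {A,T2}  orig:{A}
  T[0,1] 'aa' = ∅
  T[1,2] 'ac' = {A,S}
  T[0,2] 'aac' = {A,S}

Original NTs in T[0,2] deriving "aac": ["A", "S"]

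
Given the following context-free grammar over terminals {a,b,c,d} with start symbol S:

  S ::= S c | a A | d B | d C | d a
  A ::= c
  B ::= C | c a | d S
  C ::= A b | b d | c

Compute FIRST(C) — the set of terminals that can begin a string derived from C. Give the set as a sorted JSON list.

FIRST iteration:
iter 1:
  A via A→c: +{c}
  B via B→c a: +{c}
  B via B→d S: +{d}
  C via C→A b: +{c}
  C via C→b d: +{b}
  S via S→a A: +{a}
  S via S→d B: +{d}
  FIRST(S)={a,d}  FIRST(A)={c}  FIRST(B)={c,d}  FIRST(C)={b,c}
iter 2:
  B via B→C: +{b}
  FIRST(S)={a,d}  FIRST(A)={c}  FIRST(B)={b,c,d}  FIRST(C)={b,c}
iter 3: done
  FIRST(S)={a,d}  FIRST(A)={c}  FIRST(B)={b,c,d}  FIRST(C)={b,c}

FIRST(C) = ["b", "c"]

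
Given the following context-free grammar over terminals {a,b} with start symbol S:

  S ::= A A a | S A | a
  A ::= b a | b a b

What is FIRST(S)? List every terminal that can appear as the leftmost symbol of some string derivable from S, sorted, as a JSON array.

Compute FIRST by fixpoint:
iter 1:
  A via A→b a: +{b}
  S via S→A A a: +{b}
  S via S→a: +{a}
  FIRST(S)={a,b}  FIRST(A)={b}
iter 2: (no change)
  FIRST(S)={a,b}  FIRST(A)={b}

FIRST(S) = ["a", "b"]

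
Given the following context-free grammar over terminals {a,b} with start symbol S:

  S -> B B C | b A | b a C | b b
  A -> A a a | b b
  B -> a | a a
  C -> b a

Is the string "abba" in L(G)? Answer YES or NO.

Convert to CNF:
  S -> B X3 | T1 A | T1 T1 | T1 X4
  A -> A X2 | T1 T1
  B -> T0 T0 | a
  C -> T1 T0
  T0 -> a
  T1 -> b
  X2 -> T0 T0
  X3 -> B C
  X4 -> T0 C

CYK fill:
  cell(0,0) a: {B,T0}  orig:{B}
  cell(1,1) b: {T1}  orig:{}
  cell(2,2) b: {T1}  orig:{}
  cell(3,3) a: {B,T0}  orig:{B}
  cell(0,1) ab: ∅
  cell(1,2) bb: {A,S}
  cell(2,3) ba: {C}
  cell(0,2) abb: ∅
  cell(1,3) bba: ∅
  cell(0,3) abba: ∅

S ∉ T[0,3] ⇒ NO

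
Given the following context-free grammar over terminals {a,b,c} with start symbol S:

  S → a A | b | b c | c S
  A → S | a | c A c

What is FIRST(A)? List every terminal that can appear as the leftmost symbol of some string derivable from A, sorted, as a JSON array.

FIRST sets, iterate to fixpoint:
round 1:
  A via A→a: +{a}
  A via A→c A c: +{c}
  S via S→a A: +{a}
  S via S→b: +{b}
  S via S→c S: +{c}
  FIRST[S]={a,b,c}  FIRST[A]={a,c}
round 2:
  A via A→S: +{b}
  FIRST[S]={a,b,c}  FIRST[A]={a,b,c}
round 3: done
  FIRST[S]={a,b,c}  FIRST[A]={a,b,c}

FIRST(A) = ["a", "b", "c"]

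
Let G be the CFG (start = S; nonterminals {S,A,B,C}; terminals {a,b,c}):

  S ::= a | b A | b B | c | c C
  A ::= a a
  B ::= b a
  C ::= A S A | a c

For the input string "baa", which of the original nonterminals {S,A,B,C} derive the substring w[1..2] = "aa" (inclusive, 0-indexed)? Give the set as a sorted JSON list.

CNF form of G:
  S -> T1 A | T1 B | T2 C | a | c
  A -> T0 T0
  B -> T1 T0
  C -> A X3 | T0 T2
  T0 -> a
  T1 -> b
  T2 -> c
  X3 -> S A

CYK table (by increasing span) (cells [i..j] with 1 ≤ i ≤ j ≤ 2 only):
  [1..1]={S,T0}  "a"  orig:{S}
  [2..2]={S,T0}  "a"  orig:{S}
  [1..2]={A}  "aa"

Original NTs in T[1,2] deriving "aa": ["A"]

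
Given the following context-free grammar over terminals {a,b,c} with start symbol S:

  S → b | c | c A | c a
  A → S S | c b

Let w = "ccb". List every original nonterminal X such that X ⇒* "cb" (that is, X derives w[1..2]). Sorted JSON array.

Convert to CNF:
  S -> T0 A | T0 T2 | b | c
  A -> S S | T0 T1
  T0 -> c
  T1 -> b
  T2 -> a

CYK table (by increasing span), restricted to cells inside w[1..2]:
  cell(1,1) c: {S,T0}  orig:{S}
  cell(2,2) b: {S,T1}  orig:{S}
  cell(1,2) cb: {A}

Original NTs in T[1,2] deriving "cb": ["A"]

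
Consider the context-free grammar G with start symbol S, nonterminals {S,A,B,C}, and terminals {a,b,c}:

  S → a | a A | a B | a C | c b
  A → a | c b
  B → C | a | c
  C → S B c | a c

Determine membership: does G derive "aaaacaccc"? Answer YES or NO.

CNF form of G:
  S -> T0 T1 | T2 A | T2 B | T2 C | a
  A -> T0 T1 | a
  B -> S X3 | T2 T0 | a | c
  C -> S X4 | T2 T0
  T0 -> c
  T1 -> b
  T2 -> a
  X3 -> B T0
  X4 -> B T0

CYK fill:
  cell(0,0) a: {A,B,S,T2}  orig:{A,B,S}
  cell(1,1) a: {A,B,S,T2}  orig:{A,B,S}
  cell(2,2) a: {A,B,S,T2}  orig:{A,B,S}
  cell(3,3) a: {A,B,S,T2}  orig:{A,B,S}
  cell(4,4) c: {B,T0}  orig:{B}
  cell(5,5) a: {A,B,S,T2}  orig:{A,B,S}
  cell(6,6) c: {B,T0}  orig:{B}
  cell(7,7) c: {B,T0}  orig:{B}
  cell(8,8) c: {B,T0}  orig:{B}
  cell(0,1) aa: {S}
  cell(1,2) aa: {S}
  cell(2,3) aa: {S}
  cell(3,4) ac: {B,C,S,X3,X4}  orig:{B,C,S}
  cell(4,5) ca: ∅
  cell(5,6) ac: {B,C,S,X3,X4}  orig:{B,C,S}
  cell(6,7) cc: {X3,X4}  orig:{}
  cell(7,8) cc: {X3,X4}  orig:{}
  cell(0,2) aaa: ∅
  cell(1,3) aaa: ∅
  cell(2,4) aac: {B,C,S}
  cell(3,5) aca: ∅
  cell(4,6) cac: ∅
  cell(5,7) acc: {B,C,X3,X4}  orig:{B,C}
  cell(6,8) ccc: ∅
  cell(0,3) aaaa: ∅
  cell(1,4) aaac: {B,C,S}
  cell(2,5) aaca: ∅
  cell(3,6) acac: {B,C}
  cell(4,7) cacc: ∅
  cell(5,8) accc: {B,C,X3,X4}  orig:{B,C}
  cell(0,4) aaaac: {S}
  cell(1,5) aaaca: ∅
  cell(2,6) aacac: {B,C,S}
  cell(3,7) acacc: {B,C,X3,X4}  orig:{B,C}
  cell(4,8) caccc: ∅
  cell(0,5) aaaaca: ∅
  cell(1,6) aaacac: {B,C,S}
  cell(2,7) aacacc: {B,C,S,X3,X4}  orig:{B,C,S}
  cell(3,8) acaccc: {B,C,X3,X4}  orig:{B,C}
  cell(0,6) aaaacac: {B,C,S}
  cell(1,7) aaacacc: {B,C,S,X3,X4}  orig:{B,C,S}
  cell(2,8) aacaccc: {B,C,S,X3,X4}  orig:{B,C,S}
  cell(0,7) aaaacacc: {B,C,S,X3,X4}  orig:{B,C,S}
  cell(1,8) aaacaccc: {B,C,S,X3,X4}  orig:{B,C,S}
  cell(0,8) aaaacaccc: {B,C,S,X3,X4}  orig:{B,C,S}

S ∈ T[0,8] ⇒ YES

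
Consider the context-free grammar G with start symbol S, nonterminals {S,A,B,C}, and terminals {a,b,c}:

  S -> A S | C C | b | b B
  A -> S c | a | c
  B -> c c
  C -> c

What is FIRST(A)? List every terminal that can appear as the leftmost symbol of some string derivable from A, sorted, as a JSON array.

Compute FIRST by fixpoint:
iter 1:
  A via A→a: +{a}
  A via A→c: +{c}
  B via B→c c: +{c}
  C via C→c: +{c}
  S via S→A S: +{a,c}
  S via S→b: +{b}
  FIRST(S)={a,b,c}  FIRST(A)={a,c}  FIRST(B)={c}  FIRST(C)={c}
iter 2:
  A via A→S c: +{b}
  FIRST(S)={a,b,c}  FIRST(A)={a,b,c}  FIRST(B)={c}  FIRST(C)={c}
iter 3: done
  FIRST(S)={a,b,c}  FIRST(A)={a,b,c}  FIRST(B)={c}  FIRST(C)={c}

FIRST(A) = ["a", "b", "c"]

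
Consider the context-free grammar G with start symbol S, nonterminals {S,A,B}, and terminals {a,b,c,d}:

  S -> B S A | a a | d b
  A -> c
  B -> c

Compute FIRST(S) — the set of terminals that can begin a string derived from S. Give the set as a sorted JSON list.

Compute FIRST by fixpoint:
[1]
  A via A→c: +{c}
  B via B→c: +{c}
  S via S→B S A: +{c}
  S via S→a a: +{a}
  S via S→d b: +{d}
  FIRST(S)={a,c,d}  FIRST(A)={c}  FIRST(B)={c}
[2] — fixpoint
  FIRST(S)={a,c,d}  FIRST(A)={c}  FIRST(B)={c}

FIRST(S) = ["a", "c", "d"]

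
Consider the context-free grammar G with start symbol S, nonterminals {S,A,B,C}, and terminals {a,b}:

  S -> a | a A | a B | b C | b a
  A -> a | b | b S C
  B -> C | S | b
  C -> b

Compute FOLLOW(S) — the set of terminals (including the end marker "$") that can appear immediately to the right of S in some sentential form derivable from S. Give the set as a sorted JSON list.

FIRST sets, iterate to fixpoint:
round 1:
  A via A→a: +{a}
  A via A→b: +{b}
  B via B→b: +{b}
  C via C→b: +{b}
  S via S→a: +{a}
  S via S→b C: +{b}
  S: {a,b}  A: {a,b}  B: {b}  C: {b}
round 2:
  B via B→S: +{a}
  S: {a,b}  A: {a,b}  B: {a,b}  C: {b}
round 3: done
  S: {a,b}  A: {a,b}  B: {a,b}  C: {b}

FOLLOW iteration:
FOLLOW(S) := {$}
iter 1:
  A→b S C: FOLLOW(S) ⊇ FIRST(C) = {b}; new: +{b}
  S→a A: FOLLOW(A) ⊇ FOLLOW(S) ⊇ {$,b}; new: +{$,b}
  S→a B: FOLLOW(B) ⊇ FOLLOW(S) ⊇ {$,b}; new: +{$,b}
  S→b C: FOLLOW(C) ⊇ FOLLOW(S) ⊇ {$,b}; new: +{$,b}
  S: {$,b}  A: {$,b}  B: {$,b}  C: {$,b}
iter 2: (no change)
  S: {$,b}  A: {$,b}  B: {$,b}  C: {$,b}

FOLLOW(S) = ["$", "b"]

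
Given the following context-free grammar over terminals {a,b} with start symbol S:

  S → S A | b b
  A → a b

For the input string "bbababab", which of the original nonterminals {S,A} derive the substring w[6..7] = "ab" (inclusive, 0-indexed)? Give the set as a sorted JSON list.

CNF form of G:
  S -> S A | T1 T1
  A -> T0 T1
  T0 -> a
  T1 -> b

Fill CYK table bottom-up, restricted to cells inside w[6..7]:
  cell(6,6) a: {T0}  orig:{}
  cell(7,7) b: {T1}  orig:{}
  cell(6,7) ab: {A}

Original NTs in T[6,7] deriving "ab": ["A"]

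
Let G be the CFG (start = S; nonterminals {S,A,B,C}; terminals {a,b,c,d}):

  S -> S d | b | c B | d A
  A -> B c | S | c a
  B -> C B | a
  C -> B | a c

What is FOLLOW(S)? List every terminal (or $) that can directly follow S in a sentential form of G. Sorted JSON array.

Compute FIRST by fixpoint:
pass 1:
  A via A→c a: +{c}
  B via B→a: +{a}
  C via C→B: +{a}
  S via S→b: +{b}
  S via S→c B: +{c}
  S via S→d A: +{d}
  S: {b,c,d}  A: {c}  B: {a}  C: {a}
pass 2:
  A via A→B c: +{a}
  A via A→S: +{b,d}
  S: {b,c,d}  A: {a,b,c,d}  B: {a}  C: {a}
pass 3: — fixpoint
  S: {b,c,d}  A: {a,b,c,d}  B: {a}  C: {a}

Compute FOLLOW by fixpoint:
seed FOLLOW(S) with $
[1]
  A→B c: FOLLOW(B) ⊇ FIRST(c) = {c}; new: +{c}
  B→C B: FOLLOW(C) ⊇ FIRST(B) = {a}; new: +{a}
  C→B: FOLLOW(B) ⊇ FOLLOW(C) ⊇ {a}; new: +{a}
  S→S d: FOLLOW(S) ⊇ FIRST(d) = {d}; new: +{d}
  S→c B: FOLLOW(B) ⊇ FOLLOW(S) ⊇ {$,d}; new: +{$,d}
  S→d A: FOLLOW(A) ⊇ FOLLOW(S) ⊇ {$,d}; new: +{$,d}
  FOLLOW(S)={$,d}  FOLLOW(A)={$,d}  FOLLOW(B)={$,a,c,d}  FOLLOW(C)={a}
[2] (stable)
  FOLLOW(S)={$,d}  FOLLOW(A)={$,d}  FOLLOW(B)={$,a,c,d}  FOLLOW(C)={a}

FOLLOW(S) = ["$", "d"]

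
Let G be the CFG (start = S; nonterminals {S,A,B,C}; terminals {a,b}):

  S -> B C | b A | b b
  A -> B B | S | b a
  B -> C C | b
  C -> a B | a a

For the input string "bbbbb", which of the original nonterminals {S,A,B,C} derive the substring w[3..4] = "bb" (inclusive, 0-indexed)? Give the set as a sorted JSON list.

CNF form of G:
  S -> B C | T0 A | T0 T0
  A -> B B | B C | T0 A | T0 T0 | T0 T1
  B -> C C | b
  C -> T1 B | T1 T1
  T0 -> b
  T1 -> a

CYK fill, restricted to cells inside w[3..4]:
  cell(3,3) b: {B,T0}  orig:{B}
  cell(4,4) b: {B,T0}  orig:{B}
  cell(3,4) bb: {A,S}

Original NTs in T[3,4] deriving "bb": ["A", "S"]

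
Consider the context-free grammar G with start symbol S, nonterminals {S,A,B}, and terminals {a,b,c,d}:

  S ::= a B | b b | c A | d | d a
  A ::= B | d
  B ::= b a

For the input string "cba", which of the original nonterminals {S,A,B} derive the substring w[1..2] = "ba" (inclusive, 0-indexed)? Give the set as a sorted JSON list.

Convert to CNF:
  S -> T0 T0 | T1 B | T2 A | T3 T1 | d
  A -> T0 T1 | d
  B -> T0 T1
  T0 -> b
  T1 -> a
  T2 -> c
  T3 -> d

CYK fill — only the sub-triangle for w[1..2]:
  T[1,1] 'b' = {T0}  orig:{}
  T[2,2] 'a' = {T1}  orig:{}
  T[1,2] 'ba' = {A,B}

Original NTs in T[1,2] deriving "ba": ["A", "B"]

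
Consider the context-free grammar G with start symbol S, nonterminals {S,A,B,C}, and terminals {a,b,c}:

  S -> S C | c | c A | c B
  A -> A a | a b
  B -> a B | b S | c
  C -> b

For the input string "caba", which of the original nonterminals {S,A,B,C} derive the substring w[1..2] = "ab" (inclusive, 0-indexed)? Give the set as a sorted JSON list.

Convert to CNF:
  S -> S C | T2 A | T2 B | c
  A -> A T0 | T0 T1
  B -> T0 B | T1 S | c
  C -> b
  T0 -> a
  T1 -> b
  T2 -> c

CYK fill (cells [i..j] with 1 ≤ i ≤ j ≤ 2 only):
  cell(1,1) a: {T0}  orig:{}
  cell(2,2) b: {C,T1}  orig:{C}
  cell(1,2) ab: {A}

Original NTs in T[1,2] deriving "ab": ["A"]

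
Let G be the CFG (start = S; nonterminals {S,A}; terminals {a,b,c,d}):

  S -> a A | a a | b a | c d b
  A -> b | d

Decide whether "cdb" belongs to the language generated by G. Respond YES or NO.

CNF form of G:
  S -> T0 A | T0 T0 | T1 T0 | T2 X4
  A -> b | d
  T0 -> a
  T1 -> b
  T2 -> c
  T3 -> d
  X4 -> T3 T1

CYK fill:
  T[0,0] 'c' = {T2}  orig:{}
  T[1,1] 'd' = {A,T3}  orig:{A}
  T[2,2] 'b' = {A,T1}  orig:{A}
  T[0,1] 'cd' = ∅
  T[1,2] 'db' = {X4}  orig:{}
  T[0,2] 'cdb' = {S}

S ∈ T[0,2] ⇒ YES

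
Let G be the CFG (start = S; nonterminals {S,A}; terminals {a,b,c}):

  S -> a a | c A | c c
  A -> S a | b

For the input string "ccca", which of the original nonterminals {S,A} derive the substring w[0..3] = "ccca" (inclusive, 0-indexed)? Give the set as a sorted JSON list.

Convert to CNF:
  S -> T0 T0 | T1 A | T1 T1
  A -> S T0 | b
  T0 -> a
  T1 -> c

Fill CYK table bottom-up, restricted to cells inside w[0..3]:
  T[0,0] 'c' = {T1}  orig:{}
  T[1,1] 'c' = {T1}  orig:{}
  T[2,2] 'c' = {T1}  orig:{}
  T[3,3] 'a' = {T0}  orig:{}
  T[0,1] 'cc' = {S}
  T[1,2] 'cc' = {S}
  T[2,3] 'ca' = ∅
  T[0,2] 'ccc' = ∅
  T[1,3] 'cca' = {A}
  T[0,3] 'ccca' = {S}

Original NTs in T[0,3] deriving "ccca": ["S"]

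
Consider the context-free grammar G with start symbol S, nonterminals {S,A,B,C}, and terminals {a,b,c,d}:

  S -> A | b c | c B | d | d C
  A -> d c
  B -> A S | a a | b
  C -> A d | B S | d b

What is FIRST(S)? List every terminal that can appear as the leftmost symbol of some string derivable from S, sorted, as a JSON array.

FIRST iteration:
[1]
  A via A→d c: +{d}
  B via B→A S: +{d}
  B via B→a a: +{a}
  B via B→b: +{b}
  C via C→A d: +{d}
  C via C→B S: +{a,b}
  S via S→A: +{d}
  S via S→b c: +{b}
  S via S→c B: +{c}
  S: {b,c,d}  A: {d}  B: {a,b,d}  C: {a,b,d}
[2] (stable)
  S: {b,c,d}  A: {d}  B: {a,b,d}  C: {a,b,d}

FIRST(S) = ["b", "c", "d"]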